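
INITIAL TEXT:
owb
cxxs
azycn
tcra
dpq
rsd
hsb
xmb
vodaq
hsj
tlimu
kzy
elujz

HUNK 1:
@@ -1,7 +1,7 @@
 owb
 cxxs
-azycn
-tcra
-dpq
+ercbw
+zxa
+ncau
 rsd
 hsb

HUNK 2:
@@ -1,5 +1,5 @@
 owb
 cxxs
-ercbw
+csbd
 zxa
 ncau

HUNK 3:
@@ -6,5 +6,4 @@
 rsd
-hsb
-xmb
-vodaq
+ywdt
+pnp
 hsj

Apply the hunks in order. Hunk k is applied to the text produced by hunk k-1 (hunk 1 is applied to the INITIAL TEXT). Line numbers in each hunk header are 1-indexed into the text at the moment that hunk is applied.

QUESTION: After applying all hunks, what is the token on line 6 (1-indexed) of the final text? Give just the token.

Hunk 1: at line 1 remove [azycn,tcra,dpq] add [ercbw,zxa,ncau] -> 13 lines: owb cxxs ercbw zxa ncau rsd hsb xmb vodaq hsj tlimu kzy elujz
Hunk 2: at line 1 remove [ercbw] add [csbd] -> 13 lines: owb cxxs csbd zxa ncau rsd hsb xmb vodaq hsj tlimu kzy elujz
Hunk 3: at line 6 remove [hsb,xmb,vodaq] add [ywdt,pnp] -> 12 lines: owb cxxs csbd zxa ncau rsd ywdt pnp hsj tlimu kzy elujz
Final line 6: rsd

Answer: rsd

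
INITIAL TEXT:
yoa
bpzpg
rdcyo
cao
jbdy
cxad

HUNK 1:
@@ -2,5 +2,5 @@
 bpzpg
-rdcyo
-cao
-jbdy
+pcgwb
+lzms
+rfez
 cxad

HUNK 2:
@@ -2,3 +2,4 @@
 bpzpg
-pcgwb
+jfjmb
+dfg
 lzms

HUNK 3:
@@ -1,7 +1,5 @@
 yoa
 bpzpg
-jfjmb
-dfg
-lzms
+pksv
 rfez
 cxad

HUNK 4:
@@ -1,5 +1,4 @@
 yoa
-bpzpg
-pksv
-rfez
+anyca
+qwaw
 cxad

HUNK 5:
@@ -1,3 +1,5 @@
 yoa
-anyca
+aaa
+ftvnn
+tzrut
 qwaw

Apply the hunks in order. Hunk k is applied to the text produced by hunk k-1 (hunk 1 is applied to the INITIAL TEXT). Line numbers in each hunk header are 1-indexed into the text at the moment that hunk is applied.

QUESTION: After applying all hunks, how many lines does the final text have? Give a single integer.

Answer: 6

Derivation:
Hunk 1: at line 2 remove [rdcyo,cao,jbdy] add [pcgwb,lzms,rfez] -> 6 lines: yoa bpzpg pcgwb lzms rfez cxad
Hunk 2: at line 2 remove [pcgwb] add [jfjmb,dfg] -> 7 lines: yoa bpzpg jfjmb dfg lzms rfez cxad
Hunk 3: at line 1 remove [jfjmb,dfg,lzms] add [pksv] -> 5 lines: yoa bpzpg pksv rfez cxad
Hunk 4: at line 1 remove [bpzpg,pksv,rfez] add [anyca,qwaw] -> 4 lines: yoa anyca qwaw cxad
Hunk 5: at line 1 remove [anyca] add [aaa,ftvnn,tzrut] -> 6 lines: yoa aaa ftvnn tzrut qwaw cxad
Final line count: 6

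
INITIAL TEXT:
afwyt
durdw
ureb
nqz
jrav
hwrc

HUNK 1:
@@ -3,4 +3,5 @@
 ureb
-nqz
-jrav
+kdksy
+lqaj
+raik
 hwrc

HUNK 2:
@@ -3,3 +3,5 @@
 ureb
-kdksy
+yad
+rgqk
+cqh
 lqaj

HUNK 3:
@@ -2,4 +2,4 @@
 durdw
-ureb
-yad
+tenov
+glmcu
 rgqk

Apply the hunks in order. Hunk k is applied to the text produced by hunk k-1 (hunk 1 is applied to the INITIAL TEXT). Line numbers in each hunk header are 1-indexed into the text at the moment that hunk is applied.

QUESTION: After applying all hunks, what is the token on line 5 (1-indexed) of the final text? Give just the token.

Answer: rgqk

Derivation:
Hunk 1: at line 3 remove [nqz,jrav] add [kdksy,lqaj,raik] -> 7 lines: afwyt durdw ureb kdksy lqaj raik hwrc
Hunk 2: at line 3 remove [kdksy] add [yad,rgqk,cqh] -> 9 lines: afwyt durdw ureb yad rgqk cqh lqaj raik hwrc
Hunk 3: at line 2 remove [ureb,yad] add [tenov,glmcu] -> 9 lines: afwyt durdw tenov glmcu rgqk cqh lqaj raik hwrc
Final line 5: rgqk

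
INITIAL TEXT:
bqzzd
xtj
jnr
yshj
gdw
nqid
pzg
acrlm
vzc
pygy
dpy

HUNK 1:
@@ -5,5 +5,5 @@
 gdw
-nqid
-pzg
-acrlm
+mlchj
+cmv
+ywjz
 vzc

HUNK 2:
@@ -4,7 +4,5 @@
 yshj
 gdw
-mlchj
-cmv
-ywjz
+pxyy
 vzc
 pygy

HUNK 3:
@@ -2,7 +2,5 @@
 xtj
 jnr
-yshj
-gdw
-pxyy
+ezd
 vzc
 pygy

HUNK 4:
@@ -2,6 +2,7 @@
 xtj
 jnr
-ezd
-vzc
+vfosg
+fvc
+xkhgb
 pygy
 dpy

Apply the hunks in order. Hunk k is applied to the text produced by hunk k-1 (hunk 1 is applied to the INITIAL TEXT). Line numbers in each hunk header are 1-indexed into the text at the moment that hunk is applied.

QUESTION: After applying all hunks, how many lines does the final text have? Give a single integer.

Answer: 8

Derivation:
Hunk 1: at line 5 remove [nqid,pzg,acrlm] add [mlchj,cmv,ywjz] -> 11 lines: bqzzd xtj jnr yshj gdw mlchj cmv ywjz vzc pygy dpy
Hunk 2: at line 4 remove [mlchj,cmv,ywjz] add [pxyy] -> 9 lines: bqzzd xtj jnr yshj gdw pxyy vzc pygy dpy
Hunk 3: at line 2 remove [yshj,gdw,pxyy] add [ezd] -> 7 lines: bqzzd xtj jnr ezd vzc pygy dpy
Hunk 4: at line 2 remove [ezd,vzc] add [vfosg,fvc,xkhgb] -> 8 lines: bqzzd xtj jnr vfosg fvc xkhgb pygy dpy
Final line count: 8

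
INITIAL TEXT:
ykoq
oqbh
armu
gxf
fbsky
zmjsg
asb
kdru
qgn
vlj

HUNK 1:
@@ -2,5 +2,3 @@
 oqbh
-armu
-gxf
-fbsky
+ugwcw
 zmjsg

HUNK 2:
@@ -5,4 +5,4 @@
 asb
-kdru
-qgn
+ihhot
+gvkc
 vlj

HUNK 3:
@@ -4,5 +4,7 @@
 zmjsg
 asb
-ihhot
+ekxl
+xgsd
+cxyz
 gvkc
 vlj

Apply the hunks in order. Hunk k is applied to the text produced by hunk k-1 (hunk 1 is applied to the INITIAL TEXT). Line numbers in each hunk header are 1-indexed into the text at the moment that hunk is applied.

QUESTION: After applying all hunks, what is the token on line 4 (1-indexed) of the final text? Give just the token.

Answer: zmjsg

Derivation:
Hunk 1: at line 2 remove [armu,gxf,fbsky] add [ugwcw] -> 8 lines: ykoq oqbh ugwcw zmjsg asb kdru qgn vlj
Hunk 2: at line 5 remove [kdru,qgn] add [ihhot,gvkc] -> 8 lines: ykoq oqbh ugwcw zmjsg asb ihhot gvkc vlj
Hunk 3: at line 4 remove [ihhot] add [ekxl,xgsd,cxyz] -> 10 lines: ykoq oqbh ugwcw zmjsg asb ekxl xgsd cxyz gvkc vlj
Final line 4: zmjsg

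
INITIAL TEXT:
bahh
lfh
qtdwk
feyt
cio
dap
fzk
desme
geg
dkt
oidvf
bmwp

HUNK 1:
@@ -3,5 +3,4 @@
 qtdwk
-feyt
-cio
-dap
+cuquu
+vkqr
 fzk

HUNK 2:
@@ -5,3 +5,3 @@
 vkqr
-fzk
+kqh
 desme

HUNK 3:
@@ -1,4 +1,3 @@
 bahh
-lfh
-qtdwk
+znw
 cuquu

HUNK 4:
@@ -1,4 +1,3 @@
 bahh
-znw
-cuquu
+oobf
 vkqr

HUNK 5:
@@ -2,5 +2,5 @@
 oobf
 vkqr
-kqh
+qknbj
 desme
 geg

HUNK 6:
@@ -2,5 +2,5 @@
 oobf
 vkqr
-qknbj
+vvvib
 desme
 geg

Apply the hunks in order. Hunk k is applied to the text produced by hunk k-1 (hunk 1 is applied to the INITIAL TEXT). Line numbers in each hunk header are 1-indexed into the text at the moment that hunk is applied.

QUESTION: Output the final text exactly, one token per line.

Hunk 1: at line 3 remove [feyt,cio,dap] add [cuquu,vkqr] -> 11 lines: bahh lfh qtdwk cuquu vkqr fzk desme geg dkt oidvf bmwp
Hunk 2: at line 5 remove [fzk] add [kqh] -> 11 lines: bahh lfh qtdwk cuquu vkqr kqh desme geg dkt oidvf bmwp
Hunk 3: at line 1 remove [lfh,qtdwk] add [znw] -> 10 lines: bahh znw cuquu vkqr kqh desme geg dkt oidvf bmwp
Hunk 4: at line 1 remove [znw,cuquu] add [oobf] -> 9 lines: bahh oobf vkqr kqh desme geg dkt oidvf bmwp
Hunk 5: at line 2 remove [kqh] add [qknbj] -> 9 lines: bahh oobf vkqr qknbj desme geg dkt oidvf bmwp
Hunk 6: at line 2 remove [qknbj] add [vvvib] -> 9 lines: bahh oobf vkqr vvvib desme geg dkt oidvf bmwp

Answer: bahh
oobf
vkqr
vvvib
desme
geg
dkt
oidvf
bmwp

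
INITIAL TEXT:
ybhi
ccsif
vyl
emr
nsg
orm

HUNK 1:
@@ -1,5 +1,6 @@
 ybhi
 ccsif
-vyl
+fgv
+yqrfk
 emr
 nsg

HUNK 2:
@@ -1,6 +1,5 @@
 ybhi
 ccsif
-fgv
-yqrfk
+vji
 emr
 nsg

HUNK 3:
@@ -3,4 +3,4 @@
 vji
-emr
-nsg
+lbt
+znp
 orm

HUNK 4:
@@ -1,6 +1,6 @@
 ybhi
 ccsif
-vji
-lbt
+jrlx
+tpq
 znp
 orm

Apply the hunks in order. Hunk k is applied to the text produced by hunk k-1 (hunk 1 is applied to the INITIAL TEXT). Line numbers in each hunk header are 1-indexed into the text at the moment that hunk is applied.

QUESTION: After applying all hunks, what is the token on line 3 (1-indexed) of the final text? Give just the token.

Hunk 1: at line 1 remove [vyl] add [fgv,yqrfk] -> 7 lines: ybhi ccsif fgv yqrfk emr nsg orm
Hunk 2: at line 1 remove [fgv,yqrfk] add [vji] -> 6 lines: ybhi ccsif vji emr nsg orm
Hunk 3: at line 3 remove [emr,nsg] add [lbt,znp] -> 6 lines: ybhi ccsif vji lbt znp orm
Hunk 4: at line 1 remove [vji,lbt] add [jrlx,tpq] -> 6 lines: ybhi ccsif jrlx tpq znp orm
Final line 3: jrlx

Answer: jrlx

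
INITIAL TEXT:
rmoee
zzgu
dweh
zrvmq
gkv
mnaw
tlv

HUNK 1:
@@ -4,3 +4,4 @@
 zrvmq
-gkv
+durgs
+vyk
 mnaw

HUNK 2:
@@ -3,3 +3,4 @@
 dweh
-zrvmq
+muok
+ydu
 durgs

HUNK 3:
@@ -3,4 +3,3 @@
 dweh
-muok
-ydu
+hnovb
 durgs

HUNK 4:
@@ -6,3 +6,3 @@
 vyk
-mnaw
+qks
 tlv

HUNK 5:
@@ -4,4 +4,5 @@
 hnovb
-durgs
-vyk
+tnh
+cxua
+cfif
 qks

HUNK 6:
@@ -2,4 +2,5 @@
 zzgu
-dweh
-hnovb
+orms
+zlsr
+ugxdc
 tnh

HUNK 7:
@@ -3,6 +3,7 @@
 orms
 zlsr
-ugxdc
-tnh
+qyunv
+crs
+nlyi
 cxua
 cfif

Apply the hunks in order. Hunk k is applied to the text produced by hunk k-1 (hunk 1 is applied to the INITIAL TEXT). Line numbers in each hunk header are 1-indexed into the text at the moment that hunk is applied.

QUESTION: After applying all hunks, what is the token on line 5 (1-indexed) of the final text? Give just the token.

Answer: qyunv

Derivation:
Hunk 1: at line 4 remove [gkv] add [durgs,vyk] -> 8 lines: rmoee zzgu dweh zrvmq durgs vyk mnaw tlv
Hunk 2: at line 3 remove [zrvmq] add [muok,ydu] -> 9 lines: rmoee zzgu dweh muok ydu durgs vyk mnaw tlv
Hunk 3: at line 3 remove [muok,ydu] add [hnovb] -> 8 lines: rmoee zzgu dweh hnovb durgs vyk mnaw tlv
Hunk 4: at line 6 remove [mnaw] add [qks] -> 8 lines: rmoee zzgu dweh hnovb durgs vyk qks tlv
Hunk 5: at line 4 remove [durgs,vyk] add [tnh,cxua,cfif] -> 9 lines: rmoee zzgu dweh hnovb tnh cxua cfif qks tlv
Hunk 6: at line 2 remove [dweh,hnovb] add [orms,zlsr,ugxdc] -> 10 lines: rmoee zzgu orms zlsr ugxdc tnh cxua cfif qks tlv
Hunk 7: at line 3 remove [ugxdc,tnh] add [qyunv,crs,nlyi] -> 11 lines: rmoee zzgu orms zlsr qyunv crs nlyi cxua cfif qks tlv
Final line 5: qyunv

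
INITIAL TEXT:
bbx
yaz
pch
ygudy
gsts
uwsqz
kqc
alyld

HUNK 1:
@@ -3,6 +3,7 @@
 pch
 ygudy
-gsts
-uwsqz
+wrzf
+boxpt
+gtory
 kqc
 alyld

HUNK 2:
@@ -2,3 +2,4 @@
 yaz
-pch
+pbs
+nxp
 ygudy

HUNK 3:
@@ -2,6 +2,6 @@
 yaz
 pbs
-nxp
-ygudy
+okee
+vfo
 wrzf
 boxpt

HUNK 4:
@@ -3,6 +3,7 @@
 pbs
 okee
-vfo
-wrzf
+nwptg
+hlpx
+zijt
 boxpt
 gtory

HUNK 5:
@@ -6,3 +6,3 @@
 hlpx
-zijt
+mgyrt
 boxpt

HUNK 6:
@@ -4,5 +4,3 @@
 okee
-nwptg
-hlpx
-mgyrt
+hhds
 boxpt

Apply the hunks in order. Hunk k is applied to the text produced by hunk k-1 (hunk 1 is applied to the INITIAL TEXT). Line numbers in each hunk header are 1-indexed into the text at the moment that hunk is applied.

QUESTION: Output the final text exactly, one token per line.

Hunk 1: at line 3 remove [gsts,uwsqz] add [wrzf,boxpt,gtory] -> 9 lines: bbx yaz pch ygudy wrzf boxpt gtory kqc alyld
Hunk 2: at line 2 remove [pch] add [pbs,nxp] -> 10 lines: bbx yaz pbs nxp ygudy wrzf boxpt gtory kqc alyld
Hunk 3: at line 2 remove [nxp,ygudy] add [okee,vfo] -> 10 lines: bbx yaz pbs okee vfo wrzf boxpt gtory kqc alyld
Hunk 4: at line 3 remove [vfo,wrzf] add [nwptg,hlpx,zijt] -> 11 lines: bbx yaz pbs okee nwptg hlpx zijt boxpt gtory kqc alyld
Hunk 5: at line 6 remove [zijt] add [mgyrt] -> 11 lines: bbx yaz pbs okee nwptg hlpx mgyrt boxpt gtory kqc alyld
Hunk 6: at line 4 remove [nwptg,hlpx,mgyrt] add [hhds] -> 9 lines: bbx yaz pbs okee hhds boxpt gtory kqc alyld

Answer: bbx
yaz
pbs
okee
hhds
boxpt
gtory
kqc
alyld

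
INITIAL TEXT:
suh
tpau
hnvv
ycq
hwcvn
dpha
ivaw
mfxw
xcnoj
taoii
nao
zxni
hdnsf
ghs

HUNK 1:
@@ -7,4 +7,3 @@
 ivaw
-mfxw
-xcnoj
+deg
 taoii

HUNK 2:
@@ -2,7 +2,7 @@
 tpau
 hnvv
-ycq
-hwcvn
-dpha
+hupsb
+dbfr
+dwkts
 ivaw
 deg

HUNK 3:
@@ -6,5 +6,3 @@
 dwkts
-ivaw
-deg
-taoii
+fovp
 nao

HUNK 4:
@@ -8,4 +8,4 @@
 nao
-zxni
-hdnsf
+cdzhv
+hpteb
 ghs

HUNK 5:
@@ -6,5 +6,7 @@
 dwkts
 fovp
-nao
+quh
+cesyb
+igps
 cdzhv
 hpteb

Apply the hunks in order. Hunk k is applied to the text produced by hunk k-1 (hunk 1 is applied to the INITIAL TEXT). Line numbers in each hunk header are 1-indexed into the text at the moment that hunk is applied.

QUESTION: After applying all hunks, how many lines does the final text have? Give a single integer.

Hunk 1: at line 7 remove [mfxw,xcnoj] add [deg] -> 13 lines: suh tpau hnvv ycq hwcvn dpha ivaw deg taoii nao zxni hdnsf ghs
Hunk 2: at line 2 remove [ycq,hwcvn,dpha] add [hupsb,dbfr,dwkts] -> 13 lines: suh tpau hnvv hupsb dbfr dwkts ivaw deg taoii nao zxni hdnsf ghs
Hunk 3: at line 6 remove [ivaw,deg,taoii] add [fovp] -> 11 lines: suh tpau hnvv hupsb dbfr dwkts fovp nao zxni hdnsf ghs
Hunk 4: at line 8 remove [zxni,hdnsf] add [cdzhv,hpteb] -> 11 lines: suh tpau hnvv hupsb dbfr dwkts fovp nao cdzhv hpteb ghs
Hunk 5: at line 6 remove [nao] add [quh,cesyb,igps] -> 13 lines: suh tpau hnvv hupsb dbfr dwkts fovp quh cesyb igps cdzhv hpteb ghs
Final line count: 13

Answer: 13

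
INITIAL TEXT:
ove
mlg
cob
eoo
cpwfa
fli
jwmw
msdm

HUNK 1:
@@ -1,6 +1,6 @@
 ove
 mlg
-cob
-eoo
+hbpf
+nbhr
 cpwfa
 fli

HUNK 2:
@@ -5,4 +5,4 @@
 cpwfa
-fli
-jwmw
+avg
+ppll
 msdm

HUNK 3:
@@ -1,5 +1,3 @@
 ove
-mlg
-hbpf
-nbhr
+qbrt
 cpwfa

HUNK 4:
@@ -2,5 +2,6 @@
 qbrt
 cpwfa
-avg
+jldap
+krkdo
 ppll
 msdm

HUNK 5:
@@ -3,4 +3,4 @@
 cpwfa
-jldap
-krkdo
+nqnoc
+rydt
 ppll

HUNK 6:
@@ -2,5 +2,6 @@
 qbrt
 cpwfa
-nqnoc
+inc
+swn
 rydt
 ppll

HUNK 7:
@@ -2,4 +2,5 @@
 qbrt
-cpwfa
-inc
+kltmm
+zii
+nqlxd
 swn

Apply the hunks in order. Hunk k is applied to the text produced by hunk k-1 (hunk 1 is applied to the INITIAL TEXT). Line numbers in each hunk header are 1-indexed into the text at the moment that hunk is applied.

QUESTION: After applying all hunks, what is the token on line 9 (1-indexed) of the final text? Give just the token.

Hunk 1: at line 1 remove [cob,eoo] add [hbpf,nbhr] -> 8 lines: ove mlg hbpf nbhr cpwfa fli jwmw msdm
Hunk 2: at line 5 remove [fli,jwmw] add [avg,ppll] -> 8 lines: ove mlg hbpf nbhr cpwfa avg ppll msdm
Hunk 3: at line 1 remove [mlg,hbpf,nbhr] add [qbrt] -> 6 lines: ove qbrt cpwfa avg ppll msdm
Hunk 4: at line 2 remove [avg] add [jldap,krkdo] -> 7 lines: ove qbrt cpwfa jldap krkdo ppll msdm
Hunk 5: at line 3 remove [jldap,krkdo] add [nqnoc,rydt] -> 7 lines: ove qbrt cpwfa nqnoc rydt ppll msdm
Hunk 6: at line 2 remove [nqnoc] add [inc,swn] -> 8 lines: ove qbrt cpwfa inc swn rydt ppll msdm
Hunk 7: at line 2 remove [cpwfa,inc] add [kltmm,zii,nqlxd] -> 9 lines: ove qbrt kltmm zii nqlxd swn rydt ppll msdm
Final line 9: msdm

Answer: msdm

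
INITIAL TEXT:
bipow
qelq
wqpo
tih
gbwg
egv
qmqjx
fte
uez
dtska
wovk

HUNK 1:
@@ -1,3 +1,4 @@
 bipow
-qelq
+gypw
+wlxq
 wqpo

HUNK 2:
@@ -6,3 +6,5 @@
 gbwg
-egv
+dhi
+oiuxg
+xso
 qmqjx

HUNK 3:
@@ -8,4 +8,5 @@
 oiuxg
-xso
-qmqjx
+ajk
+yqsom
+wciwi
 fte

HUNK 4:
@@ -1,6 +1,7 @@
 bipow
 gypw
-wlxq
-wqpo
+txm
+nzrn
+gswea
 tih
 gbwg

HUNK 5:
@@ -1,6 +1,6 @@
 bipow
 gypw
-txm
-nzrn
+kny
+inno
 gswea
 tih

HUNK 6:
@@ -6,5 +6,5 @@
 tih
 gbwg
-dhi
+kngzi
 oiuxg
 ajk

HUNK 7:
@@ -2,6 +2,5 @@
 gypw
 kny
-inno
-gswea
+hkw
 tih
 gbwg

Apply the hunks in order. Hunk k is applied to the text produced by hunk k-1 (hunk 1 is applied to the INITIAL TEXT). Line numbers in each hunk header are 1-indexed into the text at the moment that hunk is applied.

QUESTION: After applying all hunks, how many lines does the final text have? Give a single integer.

Answer: 15

Derivation:
Hunk 1: at line 1 remove [qelq] add [gypw,wlxq] -> 12 lines: bipow gypw wlxq wqpo tih gbwg egv qmqjx fte uez dtska wovk
Hunk 2: at line 6 remove [egv] add [dhi,oiuxg,xso] -> 14 lines: bipow gypw wlxq wqpo tih gbwg dhi oiuxg xso qmqjx fte uez dtska wovk
Hunk 3: at line 8 remove [xso,qmqjx] add [ajk,yqsom,wciwi] -> 15 lines: bipow gypw wlxq wqpo tih gbwg dhi oiuxg ajk yqsom wciwi fte uez dtska wovk
Hunk 4: at line 1 remove [wlxq,wqpo] add [txm,nzrn,gswea] -> 16 lines: bipow gypw txm nzrn gswea tih gbwg dhi oiuxg ajk yqsom wciwi fte uez dtska wovk
Hunk 5: at line 1 remove [txm,nzrn] add [kny,inno] -> 16 lines: bipow gypw kny inno gswea tih gbwg dhi oiuxg ajk yqsom wciwi fte uez dtska wovk
Hunk 6: at line 6 remove [dhi] add [kngzi] -> 16 lines: bipow gypw kny inno gswea tih gbwg kngzi oiuxg ajk yqsom wciwi fte uez dtska wovk
Hunk 7: at line 2 remove [inno,gswea] add [hkw] -> 15 lines: bipow gypw kny hkw tih gbwg kngzi oiuxg ajk yqsom wciwi fte uez dtska wovk
Final line count: 15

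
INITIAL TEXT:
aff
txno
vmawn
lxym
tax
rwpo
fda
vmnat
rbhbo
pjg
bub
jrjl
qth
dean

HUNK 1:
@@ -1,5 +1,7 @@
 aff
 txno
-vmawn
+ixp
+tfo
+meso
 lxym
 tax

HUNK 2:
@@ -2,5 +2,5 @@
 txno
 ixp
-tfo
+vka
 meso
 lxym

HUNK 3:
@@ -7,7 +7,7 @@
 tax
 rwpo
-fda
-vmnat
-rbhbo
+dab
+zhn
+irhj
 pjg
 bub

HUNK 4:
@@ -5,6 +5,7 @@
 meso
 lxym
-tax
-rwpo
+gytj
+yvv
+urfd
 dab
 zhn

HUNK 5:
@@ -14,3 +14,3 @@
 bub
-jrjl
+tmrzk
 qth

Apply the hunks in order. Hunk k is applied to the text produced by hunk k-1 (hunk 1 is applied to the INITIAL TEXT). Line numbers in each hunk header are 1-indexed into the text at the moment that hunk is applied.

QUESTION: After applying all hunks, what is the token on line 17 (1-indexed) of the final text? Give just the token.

Hunk 1: at line 1 remove [vmawn] add [ixp,tfo,meso] -> 16 lines: aff txno ixp tfo meso lxym tax rwpo fda vmnat rbhbo pjg bub jrjl qth dean
Hunk 2: at line 2 remove [tfo] add [vka] -> 16 lines: aff txno ixp vka meso lxym tax rwpo fda vmnat rbhbo pjg bub jrjl qth dean
Hunk 3: at line 7 remove [fda,vmnat,rbhbo] add [dab,zhn,irhj] -> 16 lines: aff txno ixp vka meso lxym tax rwpo dab zhn irhj pjg bub jrjl qth dean
Hunk 4: at line 5 remove [tax,rwpo] add [gytj,yvv,urfd] -> 17 lines: aff txno ixp vka meso lxym gytj yvv urfd dab zhn irhj pjg bub jrjl qth dean
Hunk 5: at line 14 remove [jrjl] add [tmrzk] -> 17 lines: aff txno ixp vka meso lxym gytj yvv urfd dab zhn irhj pjg bub tmrzk qth dean
Final line 17: dean

Answer: dean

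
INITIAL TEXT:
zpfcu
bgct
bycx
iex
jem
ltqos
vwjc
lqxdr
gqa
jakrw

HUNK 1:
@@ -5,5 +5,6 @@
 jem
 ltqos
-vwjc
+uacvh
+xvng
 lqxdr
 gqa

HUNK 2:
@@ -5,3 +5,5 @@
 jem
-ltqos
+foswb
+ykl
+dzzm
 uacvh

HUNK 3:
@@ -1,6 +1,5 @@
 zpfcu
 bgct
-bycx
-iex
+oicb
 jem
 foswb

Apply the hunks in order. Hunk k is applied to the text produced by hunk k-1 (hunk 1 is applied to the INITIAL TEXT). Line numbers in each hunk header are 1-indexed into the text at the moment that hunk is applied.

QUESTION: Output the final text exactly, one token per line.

Hunk 1: at line 5 remove [vwjc] add [uacvh,xvng] -> 11 lines: zpfcu bgct bycx iex jem ltqos uacvh xvng lqxdr gqa jakrw
Hunk 2: at line 5 remove [ltqos] add [foswb,ykl,dzzm] -> 13 lines: zpfcu bgct bycx iex jem foswb ykl dzzm uacvh xvng lqxdr gqa jakrw
Hunk 3: at line 1 remove [bycx,iex] add [oicb] -> 12 lines: zpfcu bgct oicb jem foswb ykl dzzm uacvh xvng lqxdr gqa jakrw

Answer: zpfcu
bgct
oicb
jem
foswb
ykl
dzzm
uacvh
xvng
lqxdr
gqa
jakrw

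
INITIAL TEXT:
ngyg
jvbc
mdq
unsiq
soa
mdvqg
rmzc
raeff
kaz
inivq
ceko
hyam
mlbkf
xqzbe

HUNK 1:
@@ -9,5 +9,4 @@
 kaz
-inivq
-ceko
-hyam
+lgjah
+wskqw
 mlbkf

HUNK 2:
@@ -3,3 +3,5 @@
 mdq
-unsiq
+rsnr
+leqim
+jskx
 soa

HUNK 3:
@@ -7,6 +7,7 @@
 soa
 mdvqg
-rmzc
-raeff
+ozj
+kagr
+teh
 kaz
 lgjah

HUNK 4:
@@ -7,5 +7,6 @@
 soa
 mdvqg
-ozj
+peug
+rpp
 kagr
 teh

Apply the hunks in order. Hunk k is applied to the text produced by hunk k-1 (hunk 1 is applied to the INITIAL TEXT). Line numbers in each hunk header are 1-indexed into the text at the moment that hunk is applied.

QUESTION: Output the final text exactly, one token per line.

Answer: ngyg
jvbc
mdq
rsnr
leqim
jskx
soa
mdvqg
peug
rpp
kagr
teh
kaz
lgjah
wskqw
mlbkf
xqzbe

Derivation:
Hunk 1: at line 9 remove [inivq,ceko,hyam] add [lgjah,wskqw] -> 13 lines: ngyg jvbc mdq unsiq soa mdvqg rmzc raeff kaz lgjah wskqw mlbkf xqzbe
Hunk 2: at line 3 remove [unsiq] add [rsnr,leqim,jskx] -> 15 lines: ngyg jvbc mdq rsnr leqim jskx soa mdvqg rmzc raeff kaz lgjah wskqw mlbkf xqzbe
Hunk 3: at line 7 remove [rmzc,raeff] add [ozj,kagr,teh] -> 16 lines: ngyg jvbc mdq rsnr leqim jskx soa mdvqg ozj kagr teh kaz lgjah wskqw mlbkf xqzbe
Hunk 4: at line 7 remove [ozj] add [peug,rpp] -> 17 lines: ngyg jvbc mdq rsnr leqim jskx soa mdvqg peug rpp kagr teh kaz lgjah wskqw mlbkf xqzbe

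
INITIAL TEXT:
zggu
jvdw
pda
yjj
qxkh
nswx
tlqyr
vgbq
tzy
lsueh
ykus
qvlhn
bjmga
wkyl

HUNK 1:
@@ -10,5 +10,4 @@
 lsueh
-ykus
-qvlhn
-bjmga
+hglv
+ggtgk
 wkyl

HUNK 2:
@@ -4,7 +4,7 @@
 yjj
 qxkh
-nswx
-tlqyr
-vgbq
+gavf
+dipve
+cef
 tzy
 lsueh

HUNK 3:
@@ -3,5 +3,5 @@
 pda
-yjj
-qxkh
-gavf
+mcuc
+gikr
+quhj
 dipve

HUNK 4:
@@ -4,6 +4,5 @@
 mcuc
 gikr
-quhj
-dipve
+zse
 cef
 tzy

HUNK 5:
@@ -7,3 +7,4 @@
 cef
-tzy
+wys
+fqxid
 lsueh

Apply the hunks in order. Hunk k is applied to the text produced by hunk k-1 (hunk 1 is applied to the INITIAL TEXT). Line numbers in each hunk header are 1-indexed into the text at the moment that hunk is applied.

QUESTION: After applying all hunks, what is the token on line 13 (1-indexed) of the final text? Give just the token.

Hunk 1: at line 10 remove [ykus,qvlhn,bjmga] add [hglv,ggtgk] -> 13 lines: zggu jvdw pda yjj qxkh nswx tlqyr vgbq tzy lsueh hglv ggtgk wkyl
Hunk 2: at line 4 remove [nswx,tlqyr,vgbq] add [gavf,dipve,cef] -> 13 lines: zggu jvdw pda yjj qxkh gavf dipve cef tzy lsueh hglv ggtgk wkyl
Hunk 3: at line 3 remove [yjj,qxkh,gavf] add [mcuc,gikr,quhj] -> 13 lines: zggu jvdw pda mcuc gikr quhj dipve cef tzy lsueh hglv ggtgk wkyl
Hunk 4: at line 4 remove [quhj,dipve] add [zse] -> 12 lines: zggu jvdw pda mcuc gikr zse cef tzy lsueh hglv ggtgk wkyl
Hunk 5: at line 7 remove [tzy] add [wys,fqxid] -> 13 lines: zggu jvdw pda mcuc gikr zse cef wys fqxid lsueh hglv ggtgk wkyl
Final line 13: wkyl

Answer: wkyl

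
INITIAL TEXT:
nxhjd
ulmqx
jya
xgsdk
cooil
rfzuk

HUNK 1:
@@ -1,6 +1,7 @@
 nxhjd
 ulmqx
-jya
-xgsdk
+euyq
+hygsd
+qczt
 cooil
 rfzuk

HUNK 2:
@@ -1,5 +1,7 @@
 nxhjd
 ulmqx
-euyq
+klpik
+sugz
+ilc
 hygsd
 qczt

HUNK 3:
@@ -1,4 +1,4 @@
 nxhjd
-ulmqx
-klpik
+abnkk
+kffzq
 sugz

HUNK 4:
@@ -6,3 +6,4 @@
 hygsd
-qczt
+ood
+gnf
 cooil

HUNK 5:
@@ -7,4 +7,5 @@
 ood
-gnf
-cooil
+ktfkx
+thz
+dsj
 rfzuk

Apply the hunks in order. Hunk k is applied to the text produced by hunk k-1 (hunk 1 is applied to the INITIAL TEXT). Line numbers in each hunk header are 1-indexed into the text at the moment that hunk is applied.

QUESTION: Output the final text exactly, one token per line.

Answer: nxhjd
abnkk
kffzq
sugz
ilc
hygsd
ood
ktfkx
thz
dsj
rfzuk

Derivation:
Hunk 1: at line 1 remove [jya,xgsdk] add [euyq,hygsd,qczt] -> 7 lines: nxhjd ulmqx euyq hygsd qczt cooil rfzuk
Hunk 2: at line 1 remove [euyq] add [klpik,sugz,ilc] -> 9 lines: nxhjd ulmqx klpik sugz ilc hygsd qczt cooil rfzuk
Hunk 3: at line 1 remove [ulmqx,klpik] add [abnkk,kffzq] -> 9 lines: nxhjd abnkk kffzq sugz ilc hygsd qczt cooil rfzuk
Hunk 4: at line 6 remove [qczt] add [ood,gnf] -> 10 lines: nxhjd abnkk kffzq sugz ilc hygsd ood gnf cooil rfzuk
Hunk 5: at line 7 remove [gnf,cooil] add [ktfkx,thz,dsj] -> 11 lines: nxhjd abnkk kffzq sugz ilc hygsd ood ktfkx thz dsj rfzuk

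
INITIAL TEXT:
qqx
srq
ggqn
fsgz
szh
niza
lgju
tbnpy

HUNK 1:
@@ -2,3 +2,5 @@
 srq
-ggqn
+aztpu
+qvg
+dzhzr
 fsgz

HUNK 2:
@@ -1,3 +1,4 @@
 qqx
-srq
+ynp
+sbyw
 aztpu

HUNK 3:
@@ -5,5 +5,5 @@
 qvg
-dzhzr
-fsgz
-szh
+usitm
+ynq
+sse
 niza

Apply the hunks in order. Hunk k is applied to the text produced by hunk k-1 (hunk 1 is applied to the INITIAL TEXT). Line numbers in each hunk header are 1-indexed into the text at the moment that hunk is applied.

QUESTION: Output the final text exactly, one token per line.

Answer: qqx
ynp
sbyw
aztpu
qvg
usitm
ynq
sse
niza
lgju
tbnpy

Derivation:
Hunk 1: at line 2 remove [ggqn] add [aztpu,qvg,dzhzr] -> 10 lines: qqx srq aztpu qvg dzhzr fsgz szh niza lgju tbnpy
Hunk 2: at line 1 remove [srq] add [ynp,sbyw] -> 11 lines: qqx ynp sbyw aztpu qvg dzhzr fsgz szh niza lgju tbnpy
Hunk 3: at line 5 remove [dzhzr,fsgz,szh] add [usitm,ynq,sse] -> 11 lines: qqx ynp sbyw aztpu qvg usitm ynq sse niza lgju tbnpy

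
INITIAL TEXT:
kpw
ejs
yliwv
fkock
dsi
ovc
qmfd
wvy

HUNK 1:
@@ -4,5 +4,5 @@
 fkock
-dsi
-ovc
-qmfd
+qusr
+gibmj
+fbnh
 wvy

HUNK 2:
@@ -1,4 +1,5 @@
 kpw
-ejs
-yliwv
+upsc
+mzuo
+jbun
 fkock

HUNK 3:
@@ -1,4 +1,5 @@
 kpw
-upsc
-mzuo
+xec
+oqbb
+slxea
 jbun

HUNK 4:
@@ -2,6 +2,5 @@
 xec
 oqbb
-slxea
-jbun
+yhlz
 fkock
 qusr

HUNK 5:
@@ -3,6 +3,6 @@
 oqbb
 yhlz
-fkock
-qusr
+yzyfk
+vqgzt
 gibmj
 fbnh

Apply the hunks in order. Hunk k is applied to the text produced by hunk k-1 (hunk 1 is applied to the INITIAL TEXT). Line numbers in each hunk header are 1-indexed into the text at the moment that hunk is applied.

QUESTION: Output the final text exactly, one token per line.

Hunk 1: at line 4 remove [dsi,ovc,qmfd] add [qusr,gibmj,fbnh] -> 8 lines: kpw ejs yliwv fkock qusr gibmj fbnh wvy
Hunk 2: at line 1 remove [ejs,yliwv] add [upsc,mzuo,jbun] -> 9 lines: kpw upsc mzuo jbun fkock qusr gibmj fbnh wvy
Hunk 3: at line 1 remove [upsc,mzuo] add [xec,oqbb,slxea] -> 10 lines: kpw xec oqbb slxea jbun fkock qusr gibmj fbnh wvy
Hunk 4: at line 2 remove [slxea,jbun] add [yhlz] -> 9 lines: kpw xec oqbb yhlz fkock qusr gibmj fbnh wvy
Hunk 5: at line 3 remove [fkock,qusr] add [yzyfk,vqgzt] -> 9 lines: kpw xec oqbb yhlz yzyfk vqgzt gibmj fbnh wvy

Answer: kpw
xec
oqbb
yhlz
yzyfk
vqgzt
gibmj
fbnh
wvy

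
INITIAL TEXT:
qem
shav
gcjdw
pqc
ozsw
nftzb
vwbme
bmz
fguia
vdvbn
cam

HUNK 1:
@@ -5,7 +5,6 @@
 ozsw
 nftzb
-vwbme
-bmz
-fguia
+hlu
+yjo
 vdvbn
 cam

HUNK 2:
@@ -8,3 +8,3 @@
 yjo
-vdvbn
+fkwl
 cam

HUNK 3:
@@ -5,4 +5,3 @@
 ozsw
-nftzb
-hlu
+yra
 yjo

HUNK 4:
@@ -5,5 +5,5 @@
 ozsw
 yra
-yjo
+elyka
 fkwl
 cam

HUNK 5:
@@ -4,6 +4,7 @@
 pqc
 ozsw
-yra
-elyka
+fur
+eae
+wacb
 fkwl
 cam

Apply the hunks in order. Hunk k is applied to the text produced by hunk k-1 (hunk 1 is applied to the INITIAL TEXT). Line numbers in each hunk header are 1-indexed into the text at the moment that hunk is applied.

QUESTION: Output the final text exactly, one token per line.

Answer: qem
shav
gcjdw
pqc
ozsw
fur
eae
wacb
fkwl
cam

Derivation:
Hunk 1: at line 5 remove [vwbme,bmz,fguia] add [hlu,yjo] -> 10 lines: qem shav gcjdw pqc ozsw nftzb hlu yjo vdvbn cam
Hunk 2: at line 8 remove [vdvbn] add [fkwl] -> 10 lines: qem shav gcjdw pqc ozsw nftzb hlu yjo fkwl cam
Hunk 3: at line 5 remove [nftzb,hlu] add [yra] -> 9 lines: qem shav gcjdw pqc ozsw yra yjo fkwl cam
Hunk 4: at line 5 remove [yjo] add [elyka] -> 9 lines: qem shav gcjdw pqc ozsw yra elyka fkwl cam
Hunk 5: at line 4 remove [yra,elyka] add [fur,eae,wacb] -> 10 lines: qem shav gcjdw pqc ozsw fur eae wacb fkwl cam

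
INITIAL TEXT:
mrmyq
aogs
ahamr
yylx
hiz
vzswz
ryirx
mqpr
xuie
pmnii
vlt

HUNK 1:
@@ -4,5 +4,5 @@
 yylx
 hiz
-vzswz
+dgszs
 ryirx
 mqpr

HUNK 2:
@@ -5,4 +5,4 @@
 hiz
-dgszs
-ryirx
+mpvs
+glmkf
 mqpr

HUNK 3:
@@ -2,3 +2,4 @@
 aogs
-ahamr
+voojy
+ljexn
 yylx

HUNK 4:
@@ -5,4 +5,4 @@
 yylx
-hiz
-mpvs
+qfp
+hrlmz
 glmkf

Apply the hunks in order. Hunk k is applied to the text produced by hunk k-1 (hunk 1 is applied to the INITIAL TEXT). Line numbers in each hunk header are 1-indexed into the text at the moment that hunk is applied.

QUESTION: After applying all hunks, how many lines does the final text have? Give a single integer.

Hunk 1: at line 4 remove [vzswz] add [dgszs] -> 11 lines: mrmyq aogs ahamr yylx hiz dgszs ryirx mqpr xuie pmnii vlt
Hunk 2: at line 5 remove [dgszs,ryirx] add [mpvs,glmkf] -> 11 lines: mrmyq aogs ahamr yylx hiz mpvs glmkf mqpr xuie pmnii vlt
Hunk 3: at line 2 remove [ahamr] add [voojy,ljexn] -> 12 lines: mrmyq aogs voojy ljexn yylx hiz mpvs glmkf mqpr xuie pmnii vlt
Hunk 4: at line 5 remove [hiz,mpvs] add [qfp,hrlmz] -> 12 lines: mrmyq aogs voojy ljexn yylx qfp hrlmz glmkf mqpr xuie pmnii vlt
Final line count: 12

Answer: 12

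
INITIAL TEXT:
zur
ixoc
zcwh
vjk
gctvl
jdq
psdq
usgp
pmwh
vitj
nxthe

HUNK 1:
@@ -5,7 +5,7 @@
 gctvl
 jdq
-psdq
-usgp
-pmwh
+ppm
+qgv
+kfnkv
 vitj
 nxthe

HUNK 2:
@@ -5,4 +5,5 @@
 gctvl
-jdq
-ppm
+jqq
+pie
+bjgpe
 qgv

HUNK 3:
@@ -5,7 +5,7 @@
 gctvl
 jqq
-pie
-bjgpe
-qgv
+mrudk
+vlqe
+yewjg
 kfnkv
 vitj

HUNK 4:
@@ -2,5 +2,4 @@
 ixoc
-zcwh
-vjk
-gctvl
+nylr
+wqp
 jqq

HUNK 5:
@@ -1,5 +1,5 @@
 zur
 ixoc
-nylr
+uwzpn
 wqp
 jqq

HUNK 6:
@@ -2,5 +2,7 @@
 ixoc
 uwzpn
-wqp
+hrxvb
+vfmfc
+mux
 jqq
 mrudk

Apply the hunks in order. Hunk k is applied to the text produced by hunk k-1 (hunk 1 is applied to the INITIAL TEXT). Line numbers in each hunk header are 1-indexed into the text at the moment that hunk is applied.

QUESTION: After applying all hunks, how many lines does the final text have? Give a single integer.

Hunk 1: at line 5 remove [psdq,usgp,pmwh] add [ppm,qgv,kfnkv] -> 11 lines: zur ixoc zcwh vjk gctvl jdq ppm qgv kfnkv vitj nxthe
Hunk 2: at line 5 remove [jdq,ppm] add [jqq,pie,bjgpe] -> 12 lines: zur ixoc zcwh vjk gctvl jqq pie bjgpe qgv kfnkv vitj nxthe
Hunk 3: at line 5 remove [pie,bjgpe,qgv] add [mrudk,vlqe,yewjg] -> 12 lines: zur ixoc zcwh vjk gctvl jqq mrudk vlqe yewjg kfnkv vitj nxthe
Hunk 4: at line 2 remove [zcwh,vjk,gctvl] add [nylr,wqp] -> 11 lines: zur ixoc nylr wqp jqq mrudk vlqe yewjg kfnkv vitj nxthe
Hunk 5: at line 1 remove [nylr] add [uwzpn] -> 11 lines: zur ixoc uwzpn wqp jqq mrudk vlqe yewjg kfnkv vitj nxthe
Hunk 6: at line 2 remove [wqp] add [hrxvb,vfmfc,mux] -> 13 lines: zur ixoc uwzpn hrxvb vfmfc mux jqq mrudk vlqe yewjg kfnkv vitj nxthe
Final line count: 13

Answer: 13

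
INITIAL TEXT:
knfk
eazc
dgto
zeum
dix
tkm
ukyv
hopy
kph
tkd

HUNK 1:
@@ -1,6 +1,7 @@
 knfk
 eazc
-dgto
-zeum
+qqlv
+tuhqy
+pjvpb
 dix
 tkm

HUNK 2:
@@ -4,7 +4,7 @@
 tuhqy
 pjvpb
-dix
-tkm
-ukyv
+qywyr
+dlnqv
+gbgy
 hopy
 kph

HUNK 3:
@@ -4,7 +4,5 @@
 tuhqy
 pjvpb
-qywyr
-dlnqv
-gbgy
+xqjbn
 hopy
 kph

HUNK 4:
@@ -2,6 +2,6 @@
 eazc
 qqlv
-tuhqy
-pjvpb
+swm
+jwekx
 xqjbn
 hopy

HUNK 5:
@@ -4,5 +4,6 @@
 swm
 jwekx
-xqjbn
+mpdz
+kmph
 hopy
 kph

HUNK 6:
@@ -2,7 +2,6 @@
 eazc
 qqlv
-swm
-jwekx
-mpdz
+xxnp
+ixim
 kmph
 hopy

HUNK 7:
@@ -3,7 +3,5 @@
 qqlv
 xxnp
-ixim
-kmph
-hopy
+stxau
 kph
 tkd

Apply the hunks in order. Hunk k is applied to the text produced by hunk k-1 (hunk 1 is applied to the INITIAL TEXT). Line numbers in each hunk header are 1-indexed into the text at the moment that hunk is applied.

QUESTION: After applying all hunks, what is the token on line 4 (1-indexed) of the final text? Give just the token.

Answer: xxnp

Derivation:
Hunk 1: at line 1 remove [dgto,zeum] add [qqlv,tuhqy,pjvpb] -> 11 lines: knfk eazc qqlv tuhqy pjvpb dix tkm ukyv hopy kph tkd
Hunk 2: at line 4 remove [dix,tkm,ukyv] add [qywyr,dlnqv,gbgy] -> 11 lines: knfk eazc qqlv tuhqy pjvpb qywyr dlnqv gbgy hopy kph tkd
Hunk 3: at line 4 remove [qywyr,dlnqv,gbgy] add [xqjbn] -> 9 lines: knfk eazc qqlv tuhqy pjvpb xqjbn hopy kph tkd
Hunk 4: at line 2 remove [tuhqy,pjvpb] add [swm,jwekx] -> 9 lines: knfk eazc qqlv swm jwekx xqjbn hopy kph tkd
Hunk 5: at line 4 remove [xqjbn] add [mpdz,kmph] -> 10 lines: knfk eazc qqlv swm jwekx mpdz kmph hopy kph tkd
Hunk 6: at line 2 remove [swm,jwekx,mpdz] add [xxnp,ixim] -> 9 lines: knfk eazc qqlv xxnp ixim kmph hopy kph tkd
Hunk 7: at line 3 remove [ixim,kmph,hopy] add [stxau] -> 7 lines: knfk eazc qqlv xxnp stxau kph tkd
Final line 4: xxnp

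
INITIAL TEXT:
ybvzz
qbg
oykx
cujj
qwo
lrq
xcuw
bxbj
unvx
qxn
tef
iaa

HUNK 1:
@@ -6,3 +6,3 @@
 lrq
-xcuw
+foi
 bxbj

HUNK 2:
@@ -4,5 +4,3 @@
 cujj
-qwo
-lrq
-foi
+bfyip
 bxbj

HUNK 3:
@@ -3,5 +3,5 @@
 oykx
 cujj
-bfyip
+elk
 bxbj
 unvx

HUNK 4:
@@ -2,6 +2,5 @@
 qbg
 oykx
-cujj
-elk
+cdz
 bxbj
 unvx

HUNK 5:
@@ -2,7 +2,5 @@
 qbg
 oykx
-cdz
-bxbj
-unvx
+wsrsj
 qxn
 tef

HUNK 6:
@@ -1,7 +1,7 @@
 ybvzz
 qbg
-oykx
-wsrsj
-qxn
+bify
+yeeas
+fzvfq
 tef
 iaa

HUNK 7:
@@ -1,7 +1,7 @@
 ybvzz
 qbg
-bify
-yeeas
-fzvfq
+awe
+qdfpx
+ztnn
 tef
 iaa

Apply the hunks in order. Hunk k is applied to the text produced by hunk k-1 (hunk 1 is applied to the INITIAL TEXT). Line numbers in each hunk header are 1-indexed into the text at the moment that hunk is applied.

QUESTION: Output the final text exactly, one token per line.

Hunk 1: at line 6 remove [xcuw] add [foi] -> 12 lines: ybvzz qbg oykx cujj qwo lrq foi bxbj unvx qxn tef iaa
Hunk 2: at line 4 remove [qwo,lrq,foi] add [bfyip] -> 10 lines: ybvzz qbg oykx cujj bfyip bxbj unvx qxn tef iaa
Hunk 3: at line 3 remove [bfyip] add [elk] -> 10 lines: ybvzz qbg oykx cujj elk bxbj unvx qxn tef iaa
Hunk 4: at line 2 remove [cujj,elk] add [cdz] -> 9 lines: ybvzz qbg oykx cdz bxbj unvx qxn tef iaa
Hunk 5: at line 2 remove [cdz,bxbj,unvx] add [wsrsj] -> 7 lines: ybvzz qbg oykx wsrsj qxn tef iaa
Hunk 6: at line 1 remove [oykx,wsrsj,qxn] add [bify,yeeas,fzvfq] -> 7 lines: ybvzz qbg bify yeeas fzvfq tef iaa
Hunk 7: at line 1 remove [bify,yeeas,fzvfq] add [awe,qdfpx,ztnn] -> 7 lines: ybvzz qbg awe qdfpx ztnn tef iaa

Answer: ybvzz
qbg
awe
qdfpx
ztnn
tef
iaa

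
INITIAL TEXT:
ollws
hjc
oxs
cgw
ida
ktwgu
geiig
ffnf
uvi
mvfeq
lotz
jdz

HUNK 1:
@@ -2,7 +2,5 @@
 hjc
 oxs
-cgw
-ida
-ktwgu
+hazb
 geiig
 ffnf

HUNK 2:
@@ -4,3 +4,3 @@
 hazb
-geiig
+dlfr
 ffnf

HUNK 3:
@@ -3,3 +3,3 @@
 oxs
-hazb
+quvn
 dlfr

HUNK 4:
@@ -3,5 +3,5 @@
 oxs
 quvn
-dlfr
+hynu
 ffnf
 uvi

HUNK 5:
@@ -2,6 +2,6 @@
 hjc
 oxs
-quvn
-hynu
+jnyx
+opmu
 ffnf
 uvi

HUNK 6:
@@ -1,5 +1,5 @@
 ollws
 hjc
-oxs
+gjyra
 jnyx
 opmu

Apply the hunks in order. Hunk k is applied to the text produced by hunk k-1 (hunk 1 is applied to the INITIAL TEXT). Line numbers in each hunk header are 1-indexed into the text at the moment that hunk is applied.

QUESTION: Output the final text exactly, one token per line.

Hunk 1: at line 2 remove [cgw,ida,ktwgu] add [hazb] -> 10 lines: ollws hjc oxs hazb geiig ffnf uvi mvfeq lotz jdz
Hunk 2: at line 4 remove [geiig] add [dlfr] -> 10 lines: ollws hjc oxs hazb dlfr ffnf uvi mvfeq lotz jdz
Hunk 3: at line 3 remove [hazb] add [quvn] -> 10 lines: ollws hjc oxs quvn dlfr ffnf uvi mvfeq lotz jdz
Hunk 4: at line 3 remove [dlfr] add [hynu] -> 10 lines: ollws hjc oxs quvn hynu ffnf uvi mvfeq lotz jdz
Hunk 5: at line 2 remove [quvn,hynu] add [jnyx,opmu] -> 10 lines: ollws hjc oxs jnyx opmu ffnf uvi mvfeq lotz jdz
Hunk 6: at line 1 remove [oxs] add [gjyra] -> 10 lines: ollws hjc gjyra jnyx opmu ffnf uvi mvfeq lotz jdz

Answer: ollws
hjc
gjyra
jnyx
opmu
ffnf
uvi
mvfeq
lotz
jdz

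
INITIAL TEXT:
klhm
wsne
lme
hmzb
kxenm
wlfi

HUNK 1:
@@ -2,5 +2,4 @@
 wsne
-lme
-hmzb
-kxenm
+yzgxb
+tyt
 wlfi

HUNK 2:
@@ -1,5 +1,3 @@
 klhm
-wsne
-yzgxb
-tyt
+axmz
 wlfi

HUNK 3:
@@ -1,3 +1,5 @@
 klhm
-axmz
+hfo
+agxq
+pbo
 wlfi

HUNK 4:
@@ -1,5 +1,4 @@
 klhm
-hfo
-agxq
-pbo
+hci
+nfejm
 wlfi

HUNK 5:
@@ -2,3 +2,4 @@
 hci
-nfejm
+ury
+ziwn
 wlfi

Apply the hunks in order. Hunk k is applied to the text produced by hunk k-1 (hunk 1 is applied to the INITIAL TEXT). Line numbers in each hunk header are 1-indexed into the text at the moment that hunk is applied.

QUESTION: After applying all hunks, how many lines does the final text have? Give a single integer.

Hunk 1: at line 2 remove [lme,hmzb,kxenm] add [yzgxb,tyt] -> 5 lines: klhm wsne yzgxb tyt wlfi
Hunk 2: at line 1 remove [wsne,yzgxb,tyt] add [axmz] -> 3 lines: klhm axmz wlfi
Hunk 3: at line 1 remove [axmz] add [hfo,agxq,pbo] -> 5 lines: klhm hfo agxq pbo wlfi
Hunk 4: at line 1 remove [hfo,agxq,pbo] add [hci,nfejm] -> 4 lines: klhm hci nfejm wlfi
Hunk 5: at line 2 remove [nfejm] add [ury,ziwn] -> 5 lines: klhm hci ury ziwn wlfi
Final line count: 5

Answer: 5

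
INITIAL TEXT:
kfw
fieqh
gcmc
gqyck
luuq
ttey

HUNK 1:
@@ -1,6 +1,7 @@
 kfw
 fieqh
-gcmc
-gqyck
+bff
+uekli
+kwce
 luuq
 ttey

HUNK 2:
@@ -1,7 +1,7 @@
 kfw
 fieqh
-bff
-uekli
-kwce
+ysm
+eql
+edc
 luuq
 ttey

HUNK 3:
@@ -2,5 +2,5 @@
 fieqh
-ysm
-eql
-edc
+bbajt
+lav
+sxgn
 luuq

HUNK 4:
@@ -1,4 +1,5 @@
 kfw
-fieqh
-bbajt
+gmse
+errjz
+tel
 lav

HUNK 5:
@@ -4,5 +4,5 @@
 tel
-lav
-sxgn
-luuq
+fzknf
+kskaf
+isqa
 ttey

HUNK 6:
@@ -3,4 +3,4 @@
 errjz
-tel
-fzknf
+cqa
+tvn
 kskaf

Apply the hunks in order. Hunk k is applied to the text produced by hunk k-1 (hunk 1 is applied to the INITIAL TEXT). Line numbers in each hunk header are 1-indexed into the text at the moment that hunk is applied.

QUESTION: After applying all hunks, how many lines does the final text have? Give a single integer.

Answer: 8

Derivation:
Hunk 1: at line 1 remove [gcmc,gqyck] add [bff,uekli,kwce] -> 7 lines: kfw fieqh bff uekli kwce luuq ttey
Hunk 2: at line 1 remove [bff,uekli,kwce] add [ysm,eql,edc] -> 7 lines: kfw fieqh ysm eql edc luuq ttey
Hunk 3: at line 2 remove [ysm,eql,edc] add [bbajt,lav,sxgn] -> 7 lines: kfw fieqh bbajt lav sxgn luuq ttey
Hunk 4: at line 1 remove [fieqh,bbajt] add [gmse,errjz,tel] -> 8 lines: kfw gmse errjz tel lav sxgn luuq ttey
Hunk 5: at line 4 remove [lav,sxgn,luuq] add [fzknf,kskaf,isqa] -> 8 lines: kfw gmse errjz tel fzknf kskaf isqa ttey
Hunk 6: at line 3 remove [tel,fzknf] add [cqa,tvn] -> 8 lines: kfw gmse errjz cqa tvn kskaf isqa ttey
Final line count: 8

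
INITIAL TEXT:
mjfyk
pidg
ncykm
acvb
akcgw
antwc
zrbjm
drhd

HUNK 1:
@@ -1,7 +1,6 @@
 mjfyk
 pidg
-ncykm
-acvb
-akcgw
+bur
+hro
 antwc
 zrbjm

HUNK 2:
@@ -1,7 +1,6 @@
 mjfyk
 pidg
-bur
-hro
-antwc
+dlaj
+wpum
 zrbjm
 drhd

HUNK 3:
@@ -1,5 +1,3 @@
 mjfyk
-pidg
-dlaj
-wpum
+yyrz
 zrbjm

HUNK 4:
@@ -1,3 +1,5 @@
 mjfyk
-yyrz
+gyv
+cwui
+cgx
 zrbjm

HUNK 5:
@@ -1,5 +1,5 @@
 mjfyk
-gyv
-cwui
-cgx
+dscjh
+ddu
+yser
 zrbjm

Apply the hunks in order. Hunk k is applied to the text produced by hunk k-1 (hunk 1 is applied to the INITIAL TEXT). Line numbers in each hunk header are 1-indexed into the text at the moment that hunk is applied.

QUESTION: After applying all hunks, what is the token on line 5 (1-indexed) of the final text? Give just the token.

Answer: zrbjm

Derivation:
Hunk 1: at line 1 remove [ncykm,acvb,akcgw] add [bur,hro] -> 7 lines: mjfyk pidg bur hro antwc zrbjm drhd
Hunk 2: at line 1 remove [bur,hro,antwc] add [dlaj,wpum] -> 6 lines: mjfyk pidg dlaj wpum zrbjm drhd
Hunk 3: at line 1 remove [pidg,dlaj,wpum] add [yyrz] -> 4 lines: mjfyk yyrz zrbjm drhd
Hunk 4: at line 1 remove [yyrz] add [gyv,cwui,cgx] -> 6 lines: mjfyk gyv cwui cgx zrbjm drhd
Hunk 5: at line 1 remove [gyv,cwui,cgx] add [dscjh,ddu,yser] -> 6 lines: mjfyk dscjh ddu yser zrbjm drhd
Final line 5: zrbjm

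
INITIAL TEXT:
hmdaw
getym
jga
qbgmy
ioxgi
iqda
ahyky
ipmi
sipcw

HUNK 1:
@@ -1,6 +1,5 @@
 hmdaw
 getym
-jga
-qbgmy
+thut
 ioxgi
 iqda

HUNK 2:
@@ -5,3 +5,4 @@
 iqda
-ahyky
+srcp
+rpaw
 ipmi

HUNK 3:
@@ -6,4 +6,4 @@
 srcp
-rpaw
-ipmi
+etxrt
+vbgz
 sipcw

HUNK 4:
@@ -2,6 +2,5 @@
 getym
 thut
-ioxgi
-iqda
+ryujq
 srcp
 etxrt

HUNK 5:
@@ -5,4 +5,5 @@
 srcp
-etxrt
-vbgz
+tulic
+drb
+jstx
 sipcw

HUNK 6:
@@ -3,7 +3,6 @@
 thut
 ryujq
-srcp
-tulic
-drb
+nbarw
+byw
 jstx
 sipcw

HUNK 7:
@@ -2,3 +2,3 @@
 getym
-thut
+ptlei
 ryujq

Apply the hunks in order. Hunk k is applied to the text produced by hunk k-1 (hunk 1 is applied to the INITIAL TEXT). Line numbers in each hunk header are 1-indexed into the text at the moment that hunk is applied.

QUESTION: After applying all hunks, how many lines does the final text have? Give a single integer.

Hunk 1: at line 1 remove [jga,qbgmy] add [thut] -> 8 lines: hmdaw getym thut ioxgi iqda ahyky ipmi sipcw
Hunk 2: at line 5 remove [ahyky] add [srcp,rpaw] -> 9 lines: hmdaw getym thut ioxgi iqda srcp rpaw ipmi sipcw
Hunk 3: at line 6 remove [rpaw,ipmi] add [etxrt,vbgz] -> 9 lines: hmdaw getym thut ioxgi iqda srcp etxrt vbgz sipcw
Hunk 4: at line 2 remove [ioxgi,iqda] add [ryujq] -> 8 lines: hmdaw getym thut ryujq srcp etxrt vbgz sipcw
Hunk 5: at line 5 remove [etxrt,vbgz] add [tulic,drb,jstx] -> 9 lines: hmdaw getym thut ryujq srcp tulic drb jstx sipcw
Hunk 6: at line 3 remove [srcp,tulic,drb] add [nbarw,byw] -> 8 lines: hmdaw getym thut ryujq nbarw byw jstx sipcw
Hunk 7: at line 2 remove [thut] add [ptlei] -> 8 lines: hmdaw getym ptlei ryujq nbarw byw jstx sipcw
Final line count: 8

Answer: 8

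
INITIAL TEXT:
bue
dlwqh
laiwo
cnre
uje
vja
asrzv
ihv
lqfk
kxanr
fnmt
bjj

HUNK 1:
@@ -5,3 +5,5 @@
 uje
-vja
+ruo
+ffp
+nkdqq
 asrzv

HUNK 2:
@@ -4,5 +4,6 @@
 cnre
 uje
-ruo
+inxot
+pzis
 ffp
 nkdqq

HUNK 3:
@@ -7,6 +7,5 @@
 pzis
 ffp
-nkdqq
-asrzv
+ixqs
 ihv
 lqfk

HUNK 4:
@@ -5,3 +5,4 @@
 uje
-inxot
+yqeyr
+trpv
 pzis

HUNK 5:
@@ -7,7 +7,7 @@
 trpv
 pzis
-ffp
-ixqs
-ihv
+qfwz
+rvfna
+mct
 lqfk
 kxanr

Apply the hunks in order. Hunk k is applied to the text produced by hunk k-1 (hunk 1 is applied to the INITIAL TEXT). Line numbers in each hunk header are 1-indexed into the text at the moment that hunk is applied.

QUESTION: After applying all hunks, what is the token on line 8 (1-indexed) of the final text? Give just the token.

Hunk 1: at line 5 remove [vja] add [ruo,ffp,nkdqq] -> 14 lines: bue dlwqh laiwo cnre uje ruo ffp nkdqq asrzv ihv lqfk kxanr fnmt bjj
Hunk 2: at line 4 remove [ruo] add [inxot,pzis] -> 15 lines: bue dlwqh laiwo cnre uje inxot pzis ffp nkdqq asrzv ihv lqfk kxanr fnmt bjj
Hunk 3: at line 7 remove [nkdqq,asrzv] add [ixqs] -> 14 lines: bue dlwqh laiwo cnre uje inxot pzis ffp ixqs ihv lqfk kxanr fnmt bjj
Hunk 4: at line 5 remove [inxot] add [yqeyr,trpv] -> 15 lines: bue dlwqh laiwo cnre uje yqeyr trpv pzis ffp ixqs ihv lqfk kxanr fnmt bjj
Hunk 5: at line 7 remove [ffp,ixqs,ihv] add [qfwz,rvfna,mct] -> 15 lines: bue dlwqh laiwo cnre uje yqeyr trpv pzis qfwz rvfna mct lqfk kxanr fnmt bjj
Final line 8: pzis

Answer: pzis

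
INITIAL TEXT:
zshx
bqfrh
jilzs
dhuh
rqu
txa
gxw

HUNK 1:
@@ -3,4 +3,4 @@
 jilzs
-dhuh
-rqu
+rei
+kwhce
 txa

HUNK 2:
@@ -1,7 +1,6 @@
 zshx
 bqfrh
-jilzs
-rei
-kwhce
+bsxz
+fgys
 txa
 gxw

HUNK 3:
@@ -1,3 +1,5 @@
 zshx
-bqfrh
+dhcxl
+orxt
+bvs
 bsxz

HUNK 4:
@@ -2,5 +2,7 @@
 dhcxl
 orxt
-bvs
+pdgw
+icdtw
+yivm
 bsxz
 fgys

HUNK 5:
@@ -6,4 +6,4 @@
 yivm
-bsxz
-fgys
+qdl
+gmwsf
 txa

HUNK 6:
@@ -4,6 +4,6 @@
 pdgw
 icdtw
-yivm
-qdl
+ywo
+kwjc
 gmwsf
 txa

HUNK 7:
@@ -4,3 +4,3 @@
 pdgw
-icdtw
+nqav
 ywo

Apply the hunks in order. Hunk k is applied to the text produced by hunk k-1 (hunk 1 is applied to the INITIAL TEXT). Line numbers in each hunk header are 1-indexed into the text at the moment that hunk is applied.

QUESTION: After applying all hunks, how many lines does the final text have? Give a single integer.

Answer: 10

Derivation:
Hunk 1: at line 3 remove [dhuh,rqu] add [rei,kwhce] -> 7 lines: zshx bqfrh jilzs rei kwhce txa gxw
Hunk 2: at line 1 remove [jilzs,rei,kwhce] add [bsxz,fgys] -> 6 lines: zshx bqfrh bsxz fgys txa gxw
Hunk 3: at line 1 remove [bqfrh] add [dhcxl,orxt,bvs] -> 8 lines: zshx dhcxl orxt bvs bsxz fgys txa gxw
Hunk 4: at line 2 remove [bvs] add [pdgw,icdtw,yivm] -> 10 lines: zshx dhcxl orxt pdgw icdtw yivm bsxz fgys txa gxw
Hunk 5: at line 6 remove [bsxz,fgys] add [qdl,gmwsf] -> 10 lines: zshx dhcxl orxt pdgw icdtw yivm qdl gmwsf txa gxw
Hunk 6: at line 4 remove [yivm,qdl] add [ywo,kwjc] -> 10 lines: zshx dhcxl orxt pdgw icdtw ywo kwjc gmwsf txa gxw
Hunk 7: at line 4 remove [icdtw] add [nqav] -> 10 lines: zshx dhcxl orxt pdgw nqav ywo kwjc gmwsf txa gxw
Final line count: 10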